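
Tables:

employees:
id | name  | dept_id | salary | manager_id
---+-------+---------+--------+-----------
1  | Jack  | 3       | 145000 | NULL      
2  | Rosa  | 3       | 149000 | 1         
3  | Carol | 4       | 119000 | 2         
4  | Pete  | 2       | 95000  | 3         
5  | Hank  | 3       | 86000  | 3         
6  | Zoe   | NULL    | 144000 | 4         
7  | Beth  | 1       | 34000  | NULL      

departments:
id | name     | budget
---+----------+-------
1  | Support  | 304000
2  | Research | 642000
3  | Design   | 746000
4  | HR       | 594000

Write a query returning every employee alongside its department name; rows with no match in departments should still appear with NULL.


LEFT JOIN keeps every row from employees (the left table); where dept_id has no match in departments, the department columns become NULL. Walk through each employee:
  - employee 1 (Jack): dept_id=3 -> matches Design
  - employee 2 (Rosa): dept_id=3 -> matches Design
  - employee 3 (Carol): dept_id=4 -> matches HR
  - employee 4 (Pete): dept_id=2 -> matches Research
  - employee 5 (Hank): dept_id=3 -> matches Design
  - employee 6 (Zoe): dept_id=NULL, no match -> kept with NULL
  - employee 7 (Beth): dept_id=1 -> matches Support
All 7 rows appear; 1 has NULL department.

SQL:
SELECT a.name, b.name AS department
FROM employees a
LEFT JOIN departments b ON a.dept_id = b.id

Result:
name  | department
------+-----------
Jack  | Design    
Rosa  | Design    
Carol | HR        
Pete  | Research  
Hank  | Design    
Zoe   | NULL      
Beth  | Support   


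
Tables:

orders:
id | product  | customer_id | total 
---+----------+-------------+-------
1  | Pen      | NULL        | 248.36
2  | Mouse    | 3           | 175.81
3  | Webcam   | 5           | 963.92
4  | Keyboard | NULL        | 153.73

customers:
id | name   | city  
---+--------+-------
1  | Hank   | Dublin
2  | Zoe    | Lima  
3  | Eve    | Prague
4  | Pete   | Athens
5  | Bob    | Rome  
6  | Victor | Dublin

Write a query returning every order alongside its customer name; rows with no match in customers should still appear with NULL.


LEFT JOIN keeps every row from orders (the left table); where customer_id has no match in customers, the customer columns become NULL. Walk through each order:
  - order 1 (Pen): customer_id=NULL, no match -> kept with NULL
  - order 2 (Mouse): customer_id=3 -> matches Eve
  - order 3 (Webcam): customer_id=5 -> matches Bob
  - order 4 (Keyboard): customer_id=NULL, no match -> kept with NULL
All 4 rows appear; 2 have NULL customer.

SQL:
SELECT a.product, b.name AS customer
FROM orders a
LEFT JOIN customers b ON a.customer_id = b.id

Result:
product  | customer
---------+---------
Pen      | NULL    
Mouse    | Eve     
Webcam   | Bob     
Keyboard | NULL    


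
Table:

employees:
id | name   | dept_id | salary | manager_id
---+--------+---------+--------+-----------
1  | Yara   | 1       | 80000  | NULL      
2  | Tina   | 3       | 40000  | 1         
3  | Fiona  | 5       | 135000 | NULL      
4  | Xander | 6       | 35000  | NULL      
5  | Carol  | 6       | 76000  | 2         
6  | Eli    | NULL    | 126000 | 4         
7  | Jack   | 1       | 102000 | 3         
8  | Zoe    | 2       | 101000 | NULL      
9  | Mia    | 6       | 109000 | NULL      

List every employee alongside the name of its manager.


This is a self-join: employees is joined to a second copy of itself, matching each row's manager_id to another row's id. Use LEFT JOIN so rows with manager_id=NULL are kept.
  - employee 1 (Yara): manager_id=NULL -> NULL
  - employee 2 (Tina): manager_id=1 -> Yara
  - employee 3 (Fiona): manager_id=NULL -> NULL
  - employee 4 (Xander): manager_id=NULL -> NULL
  - employee 5 (Carol): manager_id=2 -> Tina
  - employee 6 (Eli): manager_id=4 -> Xander
  - employee 7 (Jack): manager_id=3 -> Fiona
  - employee 8 (Zoe): manager_id=NULL -> NULL
  - employee 9 (Mia): manager_id=NULL -> NULL

SQL:
SELECT a.name AS item, b.name AS manager
FROM employees a
LEFT JOIN employees b ON a.manager_id = b.id

Result:
item   | manager
-------+--------
Yara   | NULL   
Tina   | Yara   
Fiona  | NULL   
Xander | NULL   
Carol  | Tina   
Eli    | Xander 
Jack   | Fiona  
Zoe    | NULL   
Mia    | NULL   


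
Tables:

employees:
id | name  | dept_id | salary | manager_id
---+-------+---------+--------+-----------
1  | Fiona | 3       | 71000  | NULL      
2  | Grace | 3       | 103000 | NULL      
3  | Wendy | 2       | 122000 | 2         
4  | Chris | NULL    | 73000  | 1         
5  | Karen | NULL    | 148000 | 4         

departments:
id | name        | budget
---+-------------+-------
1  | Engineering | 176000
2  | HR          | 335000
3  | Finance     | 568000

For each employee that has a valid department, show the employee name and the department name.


INNER JOIN keeps only employees rows whose dept_id matches an id in departments. Walk through each employee:
  - employee 1 (Fiona): dept_id=3 -> matches Finance
  - employee 2 (Grace): dept_id=3 -> matches Finance
  - employee 3 (Wendy): dept_id=2 -> matches HR
  - employee 4 (Chris): dept_id=NULL, no match -> dropped
  - employee 5 (Karen): dept_id=NULL, no match -> dropped
So 2 of 5 rows are dropped.

SQL:
SELECT a.name, b.name AS department
FROM employees a
INNER JOIN departments b ON a.dept_id = b.id

Result:
name  | department
------+-----------
Fiona | Finance   
Grace | Finance   
Wendy | HR        


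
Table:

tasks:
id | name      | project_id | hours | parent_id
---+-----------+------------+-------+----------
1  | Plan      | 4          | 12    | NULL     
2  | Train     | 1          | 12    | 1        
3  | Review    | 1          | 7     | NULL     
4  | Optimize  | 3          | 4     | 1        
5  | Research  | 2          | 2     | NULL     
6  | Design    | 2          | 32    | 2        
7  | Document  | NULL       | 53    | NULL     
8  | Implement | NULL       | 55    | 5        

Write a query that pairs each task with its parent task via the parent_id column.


This is a self-join: tasks is joined to a second copy of itself, matching each row's parent_id to another row's id. Use LEFT JOIN so rows with parent_id=NULL are kept.
  - task 1 (Plan): parent_id=NULL -> NULL
  - task 2 (Train): parent_id=1 -> Plan
  - task 3 (Review): parent_id=NULL -> NULL
  - task 4 (Optimize): parent_id=1 -> Plan
  - task 5 (Research): parent_id=NULL -> NULL
  - task 6 (Design): parent_id=2 -> Train
  - task 7 (Document): parent_id=NULL -> NULL
  - task 8 (Implement): parent_id=5 -> Research

SQL:
SELECT a.name AS item, b.name AS parent
FROM tasks a
LEFT JOIN tasks b ON a.parent_id = b.id

Result:
item      | parent  
----------+---------
Plan      | NULL    
Train     | Plan    
Review    | NULL    
Optimize  | Plan    
Research  | NULL    
Design    | Train   
Document  | NULL    
Implement | Research


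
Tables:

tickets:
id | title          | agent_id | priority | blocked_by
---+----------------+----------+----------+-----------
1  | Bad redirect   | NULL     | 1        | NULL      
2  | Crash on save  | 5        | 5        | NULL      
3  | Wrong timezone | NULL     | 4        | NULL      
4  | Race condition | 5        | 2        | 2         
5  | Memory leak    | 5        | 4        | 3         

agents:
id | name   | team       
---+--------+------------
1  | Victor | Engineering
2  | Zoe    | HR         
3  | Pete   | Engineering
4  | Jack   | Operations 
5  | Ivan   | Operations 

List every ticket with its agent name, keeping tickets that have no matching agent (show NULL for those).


LEFT JOIN keeps every row from tickets (the left table); where agent_id has no match in agents, the agent columns become NULL. Walk through each ticket:
  - ticket 1 (Bad redirect): agent_id=NULL, no match -> kept with NULL
  - ticket 2 (Crash on save): agent_id=5 -> matches Ivan
  - ticket 3 (Wrong timezone): agent_id=NULL, no match -> kept with NULL
  - ticket 4 (Race condition): agent_id=5 -> matches Ivan
  - ticket 5 (Memory leak): agent_id=5 -> matches Ivan
All 5 rows appear; 2 have NULL agent.

SQL:
SELECT a.title, b.name AS agent
FROM tickets a
LEFT JOIN agents b ON a.agent_id = b.id

Result:
title          | agent
---------------+------
Bad redirect   | NULL 
Crash on save  | Ivan 
Wrong timezone | NULL 
Race condition | Ivan 
Memory leak    | Ivan 


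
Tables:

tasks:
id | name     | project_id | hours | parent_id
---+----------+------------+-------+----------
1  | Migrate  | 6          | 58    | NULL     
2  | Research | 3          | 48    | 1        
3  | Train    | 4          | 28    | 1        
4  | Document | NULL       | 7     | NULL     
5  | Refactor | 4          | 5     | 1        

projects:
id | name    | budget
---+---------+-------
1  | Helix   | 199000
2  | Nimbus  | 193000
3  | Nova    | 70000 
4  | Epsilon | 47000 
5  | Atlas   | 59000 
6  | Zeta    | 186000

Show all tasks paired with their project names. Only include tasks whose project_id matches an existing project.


INNER JOIN keeps only tasks rows whose project_id matches an id in projects. Walk through each task:
  - task 1 (Migrate): project_id=6 -> matches Zeta
  - task 2 (Research): project_id=3 -> matches Nova
  - task 3 (Train): project_id=4 -> matches Epsilon
  - task 4 (Document): project_id=NULL, no match -> dropped
  - task 5 (Refactor): project_id=4 -> matches Epsilon
So 1 of 5 rows is dropped.

SQL:
SELECT a.name, b.name AS project
FROM tasks a
INNER JOIN projects b ON a.project_id = b.id

Result:
name     | project
---------+--------
Migrate  | Zeta   
Research | Nova   
Train    | Epsilon
Refactor | Epsilon


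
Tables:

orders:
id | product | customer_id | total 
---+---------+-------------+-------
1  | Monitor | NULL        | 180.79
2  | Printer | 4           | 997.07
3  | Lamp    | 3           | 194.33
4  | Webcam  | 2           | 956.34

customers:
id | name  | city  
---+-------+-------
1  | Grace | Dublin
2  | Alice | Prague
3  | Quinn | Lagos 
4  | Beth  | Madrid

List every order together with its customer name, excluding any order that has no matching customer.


INNER JOIN keeps only orders rows whose customer_id matches an id in customers. Walk through each order:
  - order 1 (Monitor): customer_id=NULL, no match -> dropped
  - order 2 (Printer): customer_id=4 -> matches Beth
  - order 3 (Lamp): customer_id=3 -> matches Quinn
  - order 4 (Webcam): customer_id=2 -> matches Alice
So 1 of 4 rows is dropped.

SQL:
SELECT a.product, b.name AS customer
FROM orders a
INNER JOIN customers b ON a.customer_id = b.id

Result:
product | customer
--------+---------
Printer | Beth    
Lamp    | Quinn   
Webcam  | Alice   


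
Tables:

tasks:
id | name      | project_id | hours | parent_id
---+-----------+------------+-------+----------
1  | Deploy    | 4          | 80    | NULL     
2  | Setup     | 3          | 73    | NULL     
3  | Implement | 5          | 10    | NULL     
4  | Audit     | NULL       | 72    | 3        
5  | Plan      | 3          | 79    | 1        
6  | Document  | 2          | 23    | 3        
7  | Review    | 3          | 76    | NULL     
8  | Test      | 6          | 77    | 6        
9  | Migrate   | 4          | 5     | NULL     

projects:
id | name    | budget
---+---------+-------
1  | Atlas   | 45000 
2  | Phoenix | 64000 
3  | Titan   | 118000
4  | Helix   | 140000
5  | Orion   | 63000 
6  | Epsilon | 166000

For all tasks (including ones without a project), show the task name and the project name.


LEFT JOIN keeps every row from tasks (the left table); where project_id has no match in projects, the project columns become NULL. Walk through each task:
  - task 1 (Deploy): project_id=4 -> matches Helix
  - task 2 (Setup): project_id=3 -> matches Titan
  - task 3 (Implement): project_id=5 -> matches Orion
  - task 4 (Audit): project_id=NULL, no match -> kept with NULL
  - task 5 (Plan): project_id=3 -> matches Titan
  - task 6 (Document): project_id=2 -> matches Phoenix
  - task 7 (Review): project_id=3 -> matches Titan
  - task 8 (Test): project_id=6 -> matches Epsilon
  - task 9 (Migrate): project_id=4 -> matches Helix
All 9 rows appear; 1 has NULL project.

SQL:
SELECT a.name, b.name AS project
FROM tasks a
LEFT JOIN projects b ON a.project_id = b.id

Result:
name      | project
----------+--------
Deploy    | Helix  
Setup     | Titan  
Implement | Orion  
Audit     | NULL   
Plan      | Titan  
Document  | Phoenix
Review    | Titan  
Test      | Epsilon
Migrate   | Helix  


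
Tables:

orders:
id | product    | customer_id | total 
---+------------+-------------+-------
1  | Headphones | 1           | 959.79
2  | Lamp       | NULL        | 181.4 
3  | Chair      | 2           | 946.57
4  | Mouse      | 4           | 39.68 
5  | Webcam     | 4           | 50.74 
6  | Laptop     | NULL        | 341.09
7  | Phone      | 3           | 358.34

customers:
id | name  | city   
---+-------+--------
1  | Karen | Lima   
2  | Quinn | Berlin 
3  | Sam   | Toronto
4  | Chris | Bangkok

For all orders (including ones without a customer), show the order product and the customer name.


LEFT JOIN keeps every row from orders (the left table); where customer_id has no match in customers, the customer columns become NULL. Walk through each order:
  - order 1 (Headphones): customer_id=1 -> matches Karen
  - order 2 (Lamp): customer_id=NULL, no match -> kept with NULL
  - order 3 (Chair): customer_id=2 -> matches Quinn
  - order 4 (Mouse): customer_id=4 -> matches Chris
  - order 5 (Webcam): customer_id=4 -> matches Chris
  - order 6 (Laptop): customer_id=NULL, no match -> kept with NULL
  - order 7 (Phone): customer_id=3 -> matches Sam
All 7 rows appear; 2 have NULL customer.

SQL:
SELECT a.product, b.name AS customer
FROM orders a
LEFT JOIN customers b ON a.customer_id = b.id

Result:
product    | customer
-----------+---------
Headphones | Karen   
Lamp       | NULL    
Chair      | Quinn   
Mouse      | Chris   
Webcam     | Chris   
Laptop     | NULL    
Phone      | Sam     


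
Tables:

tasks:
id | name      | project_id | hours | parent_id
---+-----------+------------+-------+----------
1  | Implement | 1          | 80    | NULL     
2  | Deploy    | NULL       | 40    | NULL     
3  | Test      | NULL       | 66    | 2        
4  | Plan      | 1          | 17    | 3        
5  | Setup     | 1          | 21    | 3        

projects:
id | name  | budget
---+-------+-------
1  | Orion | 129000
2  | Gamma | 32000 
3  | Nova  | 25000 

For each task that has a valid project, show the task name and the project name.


INNER JOIN keeps only tasks rows whose project_id matches an id in projects. Walk through each task:
  - task 1 (Implement): project_id=1 -> matches Orion
  - task 2 (Deploy): project_id=NULL, no match -> dropped
  - task 3 (Test): project_id=NULL, no match -> dropped
  - task 4 (Plan): project_id=1 -> matches Orion
  - task 5 (Setup): project_id=1 -> matches Orion
So 2 of 5 rows are dropped.

SQL:
SELECT a.name, b.name AS project
FROM tasks a
INNER JOIN projects b ON a.project_id = b.id

Result:
name      | project
----------+--------
Implement | Orion  
Plan      | Orion  
Setup     | Orion  


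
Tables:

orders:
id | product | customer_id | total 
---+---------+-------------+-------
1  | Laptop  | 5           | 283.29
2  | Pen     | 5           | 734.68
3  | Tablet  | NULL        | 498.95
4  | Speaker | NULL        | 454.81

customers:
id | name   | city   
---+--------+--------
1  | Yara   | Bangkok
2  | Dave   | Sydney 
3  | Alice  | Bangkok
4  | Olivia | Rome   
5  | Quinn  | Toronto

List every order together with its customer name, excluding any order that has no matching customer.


INNER JOIN keeps only orders rows whose customer_id matches an id in customers. Walk through each order:
  - order 1 (Laptop): customer_id=5 -> matches Quinn
  - order 2 (Pen): customer_id=5 -> matches Quinn
  - order 3 (Tablet): customer_id=NULL, no match -> dropped
  - order 4 (Speaker): customer_id=NULL, no match -> dropped
So 2 of 4 rows are dropped.

SQL:
SELECT a.product, b.name AS customer
FROM orders a
INNER JOIN customers b ON a.customer_id = b.id

Result:
product | customer
--------+---------
Laptop  | Quinn   
Pen     | Quinn   


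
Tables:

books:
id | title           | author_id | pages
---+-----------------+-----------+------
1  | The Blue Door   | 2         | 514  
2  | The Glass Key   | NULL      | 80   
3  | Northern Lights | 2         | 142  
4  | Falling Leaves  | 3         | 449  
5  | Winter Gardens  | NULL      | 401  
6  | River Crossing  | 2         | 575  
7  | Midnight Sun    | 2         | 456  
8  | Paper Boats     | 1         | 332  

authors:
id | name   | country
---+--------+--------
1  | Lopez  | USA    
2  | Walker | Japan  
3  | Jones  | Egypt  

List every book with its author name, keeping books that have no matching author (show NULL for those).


LEFT JOIN keeps every row from books (the left table); where author_id has no match in authors, the author columns become NULL. Walk through each book:
  - book 1 (The Blue Door): author_id=2 -> matches Walker
  - book 2 (The Glass Key): author_id=NULL, no match -> kept with NULL
  - book 3 (Northern Lights): author_id=2 -> matches Walker
  - book 4 (Falling Leaves): author_id=3 -> matches Jones
  - book 5 (Winter Gardens): author_id=NULL, no match -> kept with NULL
  - book 6 (River Crossing): author_id=2 -> matches Walker
  - book 7 (Midnight Sun): author_id=2 -> matches Walker
  - book 8 (Paper Boats): author_id=1 -> matches Lopez
All 8 rows appear; 2 have NULL author.

SQL:
SELECT a.title, b.name AS author
FROM books a
LEFT JOIN authors b ON a.author_id = b.id

Result:
title           | author
----------------+-------
The Blue Door   | Walker
The Glass Key   | NULL  
Northern Lights | Walker
Falling Leaves  | Jones 
Winter Gardens  | NULL  
River Crossing  | Walker
Midnight Sun    | Walker
Paper Boats     | Lopez 


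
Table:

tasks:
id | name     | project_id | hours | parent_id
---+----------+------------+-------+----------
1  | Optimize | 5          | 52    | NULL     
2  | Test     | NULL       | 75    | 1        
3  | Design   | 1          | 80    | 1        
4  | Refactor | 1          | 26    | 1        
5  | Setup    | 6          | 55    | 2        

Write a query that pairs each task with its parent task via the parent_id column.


This is a self-join: tasks is joined to a second copy of itself, matching each row's parent_id to another row's id. Use LEFT JOIN so rows with parent_id=NULL are kept.
  - task 1 (Optimize): parent_id=NULL -> NULL
  - task 2 (Test): parent_id=1 -> Optimize
  - task 3 (Design): parent_id=1 -> Optimize
  - task 4 (Refactor): parent_id=1 -> Optimize
  - task 5 (Setup): parent_id=2 -> Test

SQL:
SELECT a.name AS item, b.name AS parent
FROM tasks a
LEFT JOIN tasks b ON a.parent_id = b.id

Result:
item     | parent  
---------+---------
Optimize | NULL    
Test     | Optimize
Design   | Optimize
Refactor | Optimize
Setup    | Test    


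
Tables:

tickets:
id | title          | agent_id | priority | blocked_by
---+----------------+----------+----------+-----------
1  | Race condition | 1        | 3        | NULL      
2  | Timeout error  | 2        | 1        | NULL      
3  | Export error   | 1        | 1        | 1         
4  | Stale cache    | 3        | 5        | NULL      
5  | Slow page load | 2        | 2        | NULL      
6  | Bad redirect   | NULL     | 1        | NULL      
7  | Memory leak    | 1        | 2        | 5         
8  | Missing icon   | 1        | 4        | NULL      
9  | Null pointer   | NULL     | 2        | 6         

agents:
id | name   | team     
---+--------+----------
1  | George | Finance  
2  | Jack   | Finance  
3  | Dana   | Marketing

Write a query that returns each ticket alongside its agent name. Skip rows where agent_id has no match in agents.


INNER JOIN keeps only tickets rows whose agent_id matches an id in agents. Walk through each ticket:
  - ticket 1 (Race condition): agent_id=1 -> matches George
  - ticket 2 (Timeout error): agent_id=2 -> matches Jack
  - ticket 3 (Export error): agent_id=1 -> matches George
  - ticket 4 (Stale cache): agent_id=3 -> matches Dana
  - ticket 5 (Slow page load): agent_id=2 -> matches Jack
  - ticket 6 (Bad redirect): agent_id=NULL, no match -> dropped
  - ticket 7 (Memory leak): agent_id=1 -> matches George
  - ticket 8 (Missing icon): agent_id=1 -> matches George
  - ticket 9 (Null pointer): agent_id=NULL, no match -> dropped
So 2 of 9 rows are dropped.

SQL:
SELECT a.title, b.name AS agent
FROM tickets a
INNER JOIN agents b ON a.agent_id = b.id

Result:
title          | agent 
---------------+-------
Race condition | George
Timeout error  | Jack  
Export error   | George
Stale cache    | Dana  
Slow page load | Jack  
Memory leak    | George
Missing icon   | George


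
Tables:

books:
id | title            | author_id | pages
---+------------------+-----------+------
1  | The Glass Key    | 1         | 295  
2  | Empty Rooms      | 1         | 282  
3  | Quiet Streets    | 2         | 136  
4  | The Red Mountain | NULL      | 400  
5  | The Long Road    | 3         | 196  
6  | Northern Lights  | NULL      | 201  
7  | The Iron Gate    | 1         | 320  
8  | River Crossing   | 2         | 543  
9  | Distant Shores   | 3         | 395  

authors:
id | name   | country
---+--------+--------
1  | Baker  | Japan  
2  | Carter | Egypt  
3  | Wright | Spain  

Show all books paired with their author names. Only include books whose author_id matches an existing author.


INNER JOIN keeps only books rows whose author_id matches an id in authors. Walk through each book:
  - book 1 (The Glass Key): author_id=1 -> matches Baker
  - book 2 (Empty Rooms): author_id=1 -> matches Baker
  - book 3 (Quiet Streets): author_id=2 -> matches Carter
  - book 4 (The Red Mountain): author_id=NULL, no match -> dropped
  - book 5 (The Long Road): author_id=3 -> matches Wright
  - book 6 (Northern Lights): author_id=NULL, no match -> dropped
  - book 7 (The Iron Gate): author_id=1 -> matches Baker
  - book 8 (River Crossing): author_id=2 -> matches Carter
  - book 9 (Distant Shores): author_id=3 -> matches Wright
So 2 of 9 rows are dropped.

SQL:
SELECT a.title, b.name AS author
FROM books a
INNER JOIN authors b ON a.author_id = b.id

Result:
title          | author
---------------+-------
The Glass Key  | Baker 
Empty Rooms    | Baker 
Quiet Streets  | Carter
The Long Road  | Wright
The Iron Gate  | Baker 
River Crossing | Carter
Distant Shores | Wright


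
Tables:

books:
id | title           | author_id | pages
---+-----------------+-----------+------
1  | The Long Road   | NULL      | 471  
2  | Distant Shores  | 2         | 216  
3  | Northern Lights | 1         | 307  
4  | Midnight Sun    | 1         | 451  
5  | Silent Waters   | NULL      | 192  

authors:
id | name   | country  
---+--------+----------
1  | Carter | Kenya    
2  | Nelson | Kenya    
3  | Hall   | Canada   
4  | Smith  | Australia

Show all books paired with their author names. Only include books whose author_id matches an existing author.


INNER JOIN keeps only books rows whose author_id matches an id in authors. Walk through each book:
  - book 1 (The Long Road): author_id=NULL, no match -> dropped
  - book 2 (Distant Shores): author_id=2 -> matches Nelson
  - book 3 (Northern Lights): author_id=1 -> matches Carter
  - book 4 (Midnight Sun): author_id=1 -> matches Carter
  - book 5 (Silent Waters): author_id=NULL, no match -> dropped
So 2 of 5 rows are dropped.

SQL:
SELECT a.title, b.name AS author
FROM books a
INNER JOIN authors b ON a.author_id = b.id

Result:
title           | author
----------------+-------
Distant Shores  | Nelson
Northern Lights | Carter
Midnight Sun    | Carter


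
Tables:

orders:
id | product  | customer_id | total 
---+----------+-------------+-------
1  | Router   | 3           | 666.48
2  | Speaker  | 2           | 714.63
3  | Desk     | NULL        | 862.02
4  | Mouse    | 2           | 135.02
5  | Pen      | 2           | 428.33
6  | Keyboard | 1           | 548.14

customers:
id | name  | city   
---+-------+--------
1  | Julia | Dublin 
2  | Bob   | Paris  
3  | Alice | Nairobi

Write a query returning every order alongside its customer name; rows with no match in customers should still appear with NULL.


LEFT JOIN keeps every row from orders (the left table); where customer_id has no match in customers, the customer columns become NULL. Walk through each order:
  - order 1 (Router): customer_id=3 -> matches Alice
  - order 2 (Speaker): customer_id=2 -> matches Bob
  - order 3 (Desk): customer_id=NULL, no match -> kept with NULL
  - order 4 (Mouse): customer_id=2 -> matches Bob
  - order 5 (Pen): customer_id=2 -> matches Bob
  - order 6 (Keyboard): customer_id=1 -> matches Julia
All 6 rows appear; 1 has NULL customer.

SQL:
SELECT a.product, b.name AS customer
FROM orders a
LEFT JOIN customers b ON a.customer_id = b.id

Result:
product  | customer
---------+---------
Router   | Alice   
Speaker  | Bob     
Desk     | NULL    
Mouse    | Bob     
Pen      | Bob     
Keyboard | Julia   


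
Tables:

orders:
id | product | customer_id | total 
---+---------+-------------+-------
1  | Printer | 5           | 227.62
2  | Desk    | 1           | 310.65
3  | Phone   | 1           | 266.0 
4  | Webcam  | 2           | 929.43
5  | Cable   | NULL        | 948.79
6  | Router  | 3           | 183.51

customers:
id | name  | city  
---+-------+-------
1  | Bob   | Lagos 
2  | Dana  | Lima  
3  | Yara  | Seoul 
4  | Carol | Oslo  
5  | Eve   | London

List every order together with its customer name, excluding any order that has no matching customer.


INNER JOIN keeps only orders rows whose customer_id matches an id in customers. Walk through each order:
  - order 1 (Printer): customer_id=5 -> matches Eve
  - order 2 (Desk): customer_id=1 -> matches Bob
  - order 3 (Phone): customer_id=1 -> matches Bob
  - order 4 (Webcam): customer_id=2 -> matches Dana
  - order 5 (Cable): customer_id=NULL, no match -> dropped
  - order 6 (Router): customer_id=3 -> matches Yara
So 1 of 6 rows is dropped.

SQL:
SELECT a.product, b.name AS customer
FROM orders a
INNER JOIN customers b ON a.customer_id = b.id

Result:
product | customer
--------+---------
Printer | Eve     
Desk    | Bob     
Phone   | Bob     
Webcam  | Dana    
Router  | Yara    


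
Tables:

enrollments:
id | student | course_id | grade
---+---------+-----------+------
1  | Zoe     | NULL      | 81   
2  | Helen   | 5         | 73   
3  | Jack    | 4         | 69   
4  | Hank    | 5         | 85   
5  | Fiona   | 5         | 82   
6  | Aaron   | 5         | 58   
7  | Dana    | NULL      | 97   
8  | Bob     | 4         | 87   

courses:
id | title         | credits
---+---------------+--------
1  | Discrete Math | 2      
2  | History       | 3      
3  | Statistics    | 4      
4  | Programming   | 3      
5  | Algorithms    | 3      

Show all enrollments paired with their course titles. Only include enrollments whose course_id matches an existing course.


INNER JOIN keeps only enrollments rows whose course_id matches an id in courses. Walk through each enrollment:
  - enrollment 1 (Zoe): course_id=NULL, no match -> dropped
  - enrollment 2 (Helen): course_id=5 -> matches Algorithms
  - enrollment 3 (Jack): course_id=4 -> matches Programming
  - enrollment 4 (Hank): course_id=5 -> matches Algorithms
  - enrollment 5 (Fiona): course_id=5 -> matches Algorithms
  - enrollment 6 (Aaron): course_id=5 -> matches Algorithms
  - enrollment 7 (Dana): course_id=NULL, no match -> dropped
  - enrollment 8 (Bob): course_id=4 -> matches Programming
So 2 of 8 rows are dropped.

SQL:
SELECT a.student, b.title AS course
FROM enrollments a
INNER JOIN courses b ON a.course_id = b.id

Result:
student | course     
--------+------------
Helen   | Algorithms 
Jack    | Programming
Hank    | Algorithms 
Fiona   | Algorithms 
Aaron   | Algorithms 
Bob     | Programming


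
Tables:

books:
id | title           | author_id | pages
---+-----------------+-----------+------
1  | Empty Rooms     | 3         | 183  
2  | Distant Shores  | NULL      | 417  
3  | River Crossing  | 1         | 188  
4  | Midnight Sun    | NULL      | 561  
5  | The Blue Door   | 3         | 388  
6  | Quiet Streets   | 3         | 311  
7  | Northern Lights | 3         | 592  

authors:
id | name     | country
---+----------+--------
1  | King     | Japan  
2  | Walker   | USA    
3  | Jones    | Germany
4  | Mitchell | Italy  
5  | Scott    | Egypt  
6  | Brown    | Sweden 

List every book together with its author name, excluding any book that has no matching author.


INNER JOIN keeps only books rows whose author_id matches an id in authors. Walk through each book:
  - book 1 (Empty Rooms): author_id=3 -> matches Jones
  - book 2 (Distant Shores): author_id=NULL, no match -> dropped
  - book 3 (River Crossing): author_id=1 -> matches King
  - book 4 (Midnight Sun): author_id=NULL, no match -> dropped
  - book 5 (The Blue Door): author_id=3 -> matches Jones
  - book 6 (Quiet Streets): author_id=3 -> matches Jones
  - book 7 (Northern Lights): author_id=3 -> matches Jones
So 2 of 7 rows are dropped.

SQL:
SELECT a.title, b.name AS author
FROM books a
INNER JOIN authors b ON a.author_id = b.id

Result:
title           | author
----------------+-------
Empty Rooms     | Jones 
River Crossing  | King  
The Blue Door   | Jones 
Quiet Streets   | Jones 
Northern Lights | Jones 


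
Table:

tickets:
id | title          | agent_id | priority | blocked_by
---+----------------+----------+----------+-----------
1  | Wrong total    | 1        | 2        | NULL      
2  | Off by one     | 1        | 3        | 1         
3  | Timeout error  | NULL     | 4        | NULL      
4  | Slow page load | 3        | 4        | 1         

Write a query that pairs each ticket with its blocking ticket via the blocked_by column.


This is a self-join: tickets is joined to a second copy of itself, matching each row's blocked_by to another row's id. Use LEFT JOIN so rows with blocked_by=NULL are kept.
  - ticket 1 (Wrong total): blocked_by=NULL -> NULL
  - ticket 2 (Off by one): blocked_by=1 -> Wrong total
  - ticket 3 (Timeout error): blocked_by=NULL -> NULL
  - ticket 4 (Slow page load): blocked_by=1 -> Wrong total

SQL:
SELECT a.title AS item, b.title AS blocked_by
FROM tickets a
LEFT JOIN tickets b ON a.blocked_by = b.id

Result:
item           | blocked_by 
---------------+------------
Wrong total    | NULL       
Off by one     | Wrong total
Timeout error  | NULL       
Slow page load | Wrong total


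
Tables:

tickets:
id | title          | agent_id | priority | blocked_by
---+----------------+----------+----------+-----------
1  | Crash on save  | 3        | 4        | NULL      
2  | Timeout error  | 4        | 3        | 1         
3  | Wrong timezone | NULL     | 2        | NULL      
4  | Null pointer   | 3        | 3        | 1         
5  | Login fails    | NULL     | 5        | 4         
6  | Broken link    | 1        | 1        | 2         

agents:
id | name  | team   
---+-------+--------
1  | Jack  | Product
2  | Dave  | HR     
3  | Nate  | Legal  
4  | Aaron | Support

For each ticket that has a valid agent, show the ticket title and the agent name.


INNER JOIN keeps only tickets rows whose agent_id matches an id in agents. Walk through each ticket:
  - ticket 1 (Crash on save): agent_id=3 -> matches Nate
  - ticket 2 (Timeout error): agent_id=4 -> matches Aaron
  - ticket 3 (Wrong timezone): agent_id=NULL, no match -> dropped
  - ticket 4 (Null pointer): agent_id=3 -> matches Nate
  - ticket 5 (Login fails): agent_id=NULL, no match -> dropped
  - ticket 6 (Broken link): agent_id=1 -> matches Jack
So 2 of 6 rows are dropped.

SQL:
SELECT a.title, b.name AS agent
FROM tickets a
INNER JOIN agents b ON a.agent_id = b.id

Result:
title         | agent
--------------+------
Crash on save | Nate 
Timeout error | Aaron
Null pointer  | Nate 
Broken link   | Jack 


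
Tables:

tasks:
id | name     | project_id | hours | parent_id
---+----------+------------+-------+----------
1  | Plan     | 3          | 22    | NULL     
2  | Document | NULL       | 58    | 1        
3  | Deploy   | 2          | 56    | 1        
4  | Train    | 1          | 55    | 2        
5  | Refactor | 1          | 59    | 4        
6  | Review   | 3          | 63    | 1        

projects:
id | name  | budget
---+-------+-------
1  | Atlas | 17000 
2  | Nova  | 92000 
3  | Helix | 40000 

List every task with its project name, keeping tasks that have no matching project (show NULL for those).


LEFT JOIN keeps every row from tasks (the left table); where project_id has no match in projects, the project columns become NULL. Walk through each task:
  - task 1 (Plan): project_id=3 -> matches Helix
  - task 2 (Document): project_id=NULL, no match -> kept with NULL
  - task 3 (Deploy): project_id=2 -> matches Nova
  - task 4 (Train): project_id=1 -> matches Atlas
  - task 5 (Refactor): project_id=1 -> matches Atlas
  - task 6 (Review): project_id=3 -> matches Helix
All 6 rows appear; 1 has NULL project.

SQL:
SELECT a.name, b.name AS project
FROM tasks a
LEFT JOIN projects b ON a.project_id = b.id

Result:
name     | project
---------+--------
Plan     | Helix  
Document | NULL   
Deploy   | Nova   
Train    | Atlas  
Refactor | Atlas  
Review   | Helix  


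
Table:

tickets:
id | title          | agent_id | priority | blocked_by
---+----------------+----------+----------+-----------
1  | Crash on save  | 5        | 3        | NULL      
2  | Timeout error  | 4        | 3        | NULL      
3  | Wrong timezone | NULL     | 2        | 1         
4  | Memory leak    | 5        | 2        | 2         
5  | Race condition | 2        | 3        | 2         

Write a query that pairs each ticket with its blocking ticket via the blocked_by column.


This is a self-join: tickets is joined to a second copy of itself, matching each row's blocked_by to another row's id. Use LEFT JOIN so rows with blocked_by=NULL are kept.
  - ticket 1 (Crash on save): blocked_by=NULL -> NULL
  - ticket 2 (Timeout error): blocked_by=NULL -> NULL
  - ticket 3 (Wrong timezone): blocked_by=1 -> Crash on save
  - ticket 4 (Memory leak): blocked_by=2 -> Timeout error
  - ticket 5 (Race condition): blocked_by=2 -> Timeout error

SQL:
SELECT a.title AS item, b.title AS blocked_by
FROM tickets a
LEFT JOIN tickets b ON a.blocked_by = b.id

Result:
item           | blocked_by   
---------------+--------------
Crash on save  | NULL         
Timeout error  | NULL         
Wrong timezone | Crash on save
Memory leak    | Timeout error
Race condition | Timeout error


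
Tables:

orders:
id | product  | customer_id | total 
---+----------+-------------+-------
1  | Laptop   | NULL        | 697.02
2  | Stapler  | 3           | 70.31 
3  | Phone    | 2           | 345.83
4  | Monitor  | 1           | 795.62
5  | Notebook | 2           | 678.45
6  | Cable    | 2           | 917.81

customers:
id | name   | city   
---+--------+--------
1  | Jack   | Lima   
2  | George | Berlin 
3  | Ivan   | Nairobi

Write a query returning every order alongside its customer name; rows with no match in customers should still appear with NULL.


LEFT JOIN keeps every row from orders (the left table); where customer_id has no match in customers, the customer columns become NULL. Walk through each order:
  - order 1 (Laptop): customer_id=NULL, no match -> kept with NULL
  - order 2 (Stapler): customer_id=3 -> matches Ivan
  - order 3 (Phone): customer_id=2 -> matches George
  - order 4 (Monitor): customer_id=1 -> matches Jack
  - order 5 (Notebook): customer_id=2 -> matches George
  - order 6 (Cable): customer_id=2 -> matches George
All 6 rows appear; 1 has NULL customer.

SQL:
SELECT a.product, b.name AS customer
FROM orders a
LEFT JOIN customers b ON a.customer_id = b.id

Result:
product  | customer
---------+---------
Laptop   | NULL    
Stapler  | Ivan    
Phone    | George  
Monitor  | Jack    
Notebook | George  
Cable    | George  


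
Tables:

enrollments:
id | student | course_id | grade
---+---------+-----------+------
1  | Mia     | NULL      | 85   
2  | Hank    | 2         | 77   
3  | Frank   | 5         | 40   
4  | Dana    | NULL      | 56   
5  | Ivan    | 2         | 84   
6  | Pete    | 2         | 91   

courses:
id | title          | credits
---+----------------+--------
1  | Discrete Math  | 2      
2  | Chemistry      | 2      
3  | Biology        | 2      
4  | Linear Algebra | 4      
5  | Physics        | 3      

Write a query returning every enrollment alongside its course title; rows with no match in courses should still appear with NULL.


LEFT JOIN keeps every row from enrollments (the left table); where course_id has no match in courses, the course columns become NULL. Walk through each enrollment:
  - enrollment 1 (Mia): course_id=NULL, no match -> kept with NULL
  - enrollment 2 (Hank): course_id=2 -> matches Chemistry
  - enrollment 3 (Frank): course_id=5 -> matches Physics
  - enrollment 4 (Dana): course_id=NULL, no match -> kept with NULL
  - enrollment 5 (Ivan): course_id=2 -> matches Chemistry
  - enrollment 6 (Pete): course_id=2 -> matches Chemistry
All 6 rows appear; 2 have NULL course.

SQL:
SELECT a.student, b.title AS course
FROM enrollments a
LEFT JOIN courses b ON a.course_id = b.id

Result:
student | course   
--------+----------
Mia     | NULL     
Hank    | Chemistry
Frank   | Physics  
Dana    | NULL     
Ivan    | Chemistry
Pete    | Chemistry


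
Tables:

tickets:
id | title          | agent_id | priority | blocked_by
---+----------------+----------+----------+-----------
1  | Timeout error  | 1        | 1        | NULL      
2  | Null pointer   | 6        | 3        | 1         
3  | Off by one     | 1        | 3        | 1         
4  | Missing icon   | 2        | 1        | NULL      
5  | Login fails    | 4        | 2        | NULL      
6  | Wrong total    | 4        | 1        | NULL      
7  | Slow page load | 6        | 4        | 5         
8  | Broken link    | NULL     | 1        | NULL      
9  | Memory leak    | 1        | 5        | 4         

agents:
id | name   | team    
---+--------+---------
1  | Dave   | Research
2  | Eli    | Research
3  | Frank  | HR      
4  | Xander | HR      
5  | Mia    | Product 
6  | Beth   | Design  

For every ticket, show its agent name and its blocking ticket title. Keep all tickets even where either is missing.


Two LEFT JOINs from the same base table tickets: one to agents via agent_id, one to tickets itself via blocked_by. Both are LEFT so every ticket is preserved.
Match against agents:
  - ticket 1 (Timeout error): agent_id=1 -> matches Dave
  - ticket 2 (Null pointer): agent_id=6 -> matches Beth
  - ticket 3 (Off by one): agent_id=1 -> matches Dave
  - ticket 4 (Missing icon): agent_id=2 -> matches Eli
  - ticket 5 (Login fails): agent_id=4 -> matches Xander
  - ticket 6 (Wrong total): agent_id=4 -> matches Xander
  - ticket 7 (Slow page load): agent_id=6 -> matches Beth
  - ticket 8 (Broken link): agent_id=NULL, no match -> kept with NULL
  - ticket 9 (Memory leak): agent_id=1 -> matches Dave
Match against tickets (self):
  - ticket 1 (Timeout error): blocked_by=NULL -> NULL
  - ticket 2 (Null pointer): blocked_by=1 -> Timeout error
  - ticket 3 (Off by one): blocked_by=1 -> Timeout error
  - ticket 4 (Missing icon): blocked_by=NULL -> NULL
  - ticket 5 (Login fails): blocked_by=NULL -> NULL
  - ticket 6 (Wrong total): blocked_by=NULL -> NULL
  - ticket 7 (Slow page load): blocked_by=5 -> Login fails
  - ticket 8 (Broken link): blocked_by=NULL -> NULL
  - ticket 9 (Memory leak): blocked_by=4 -> Missing icon

SQL:
SELECT a.title, b.name AS agent, c.title AS blocked_by
FROM tickets a
LEFT JOIN agents b ON a.agent_id = b.id
LEFT JOIN tickets c ON a.blocked_by = c.id

Result:
title          | agent  | blocked_by   
---------------+--------+--------------
Timeout error  | Dave   | NULL         
Null pointer   | Beth   | Timeout error
Off by one     | Dave   | Timeout error
Missing icon   | Eli    | NULL         
Login fails    | Xander | NULL         
Wrong total    | Xander | NULL         
Slow page load | Beth   | Login fails  
Broken link    | NULL   | NULL         
Memory leak    | Dave   | Missing icon 


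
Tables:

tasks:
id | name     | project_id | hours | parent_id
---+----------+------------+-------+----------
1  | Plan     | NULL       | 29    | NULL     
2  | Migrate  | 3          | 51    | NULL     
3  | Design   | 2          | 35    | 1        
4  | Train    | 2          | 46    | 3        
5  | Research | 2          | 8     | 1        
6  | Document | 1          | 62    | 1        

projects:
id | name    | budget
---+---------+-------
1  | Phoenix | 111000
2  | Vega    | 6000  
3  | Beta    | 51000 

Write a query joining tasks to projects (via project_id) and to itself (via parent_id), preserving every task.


Two LEFT JOINs from the same base table tasks: one to projects via project_id, one to tasks itself via parent_id. Both are LEFT so every task is preserved.
Match against projects:
  - task 1 (Plan): project_id=NULL, no match -> kept with NULL
  - task 2 (Migrate): project_id=3 -> matches Beta
  - task 3 (Design): project_id=2 -> matches Vega
  - task 4 (Train): project_id=2 -> matches Vega
  - task 5 (Research): project_id=2 -> matches Vega
  - task 6 (Document): project_id=1 -> matches Phoenix
Match against tasks (self):
  - task 1 (Plan): parent_id=NULL -> NULL
  - task 2 (Migrate): parent_id=NULL -> NULL
  - task 3 (Design): parent_id=1 -> Plan
  - task 4 (Train): parent_id=3 -> Design
  - task 5 (Research): parent_id=1 -> Plan
  - task 6 (Document): parent_id=1 -> Plan

SQL:
SELECT a.name, b.name AS project, c.name AS parent
FROM tasks a
LEFT JOIN projects b ON a.project_id = b.id
LEFT JOIN tasks c ON a.parent_id = c.id

Result:
name     | project | parent
---------+---------+-------
Plan     | NULL    | NULL  
Migrate  | Beta    | NULL  
Design   | Vega    | Plan  
Train    | Vega    | Design
Research | Vega    | Plan  
Document | Phoenix | Plan  
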